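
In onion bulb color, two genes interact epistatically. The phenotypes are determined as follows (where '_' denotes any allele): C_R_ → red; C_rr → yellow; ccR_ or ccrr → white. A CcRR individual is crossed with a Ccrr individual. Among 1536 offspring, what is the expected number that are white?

Cross: CcRR × Ccrr — consider each gene separately:
C gene: Cc × Cc → 1 CC, 2 Cc, 1 cc → 3 C_ : 1 cc (out of 4)
R gene: RR × rr → 4 Rr → 4 R_ (out of 4)
Genotype classes (out of 4 × 4 = 16): C_R_ = 3×4 = 12; ccR_ = 1×4 = 4
Apply the phenotype rules: C_R_ (12) → red; ccR_ (4) → white
Phenotype counts (out of 16): 12 red, 4 white
white: 4 out of 16 → fraction 1/4
Expected count = 1/4 × 1536 = 384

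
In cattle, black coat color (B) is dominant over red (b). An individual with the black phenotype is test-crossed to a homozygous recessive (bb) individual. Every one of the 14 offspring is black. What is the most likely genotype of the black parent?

Test cross: ? × bb
All offspring are black.
If the unknown parent were heterozygous (Bb), about half of 14 offspring would be red; none are. The unknown parent is most likely homozygous dominant (BB).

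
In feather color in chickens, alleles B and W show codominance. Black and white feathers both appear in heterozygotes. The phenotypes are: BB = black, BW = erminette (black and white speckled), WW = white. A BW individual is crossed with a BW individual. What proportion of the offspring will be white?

Punnett square for BW × BW:
Offspring genotypes: 1 BB, 2 BW, 1 WW
Phenotype counts: 1 black, 2 erminette (black and white speckled), 1 white
white: 1 out of 4
Probability: 1/4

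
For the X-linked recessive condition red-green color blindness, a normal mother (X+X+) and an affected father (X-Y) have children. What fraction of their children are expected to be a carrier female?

Cross: X+X+ × X-Y
Offspring: 2 X+X-, 2 X+Y
Probability of a carrier female: 2/4 = 1/2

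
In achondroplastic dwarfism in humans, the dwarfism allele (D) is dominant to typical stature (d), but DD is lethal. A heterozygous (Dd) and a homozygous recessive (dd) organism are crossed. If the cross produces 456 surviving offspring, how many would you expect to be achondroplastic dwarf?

Cross: Dd × dd
Punnett square offspring (before lethality): 2 Dd, 2 dd
No DD offspring are produced in this cross.
achondroplastic dwarf: 2 out of 4 → fraction 1/2
Expected count = 1/2 × 456 = 228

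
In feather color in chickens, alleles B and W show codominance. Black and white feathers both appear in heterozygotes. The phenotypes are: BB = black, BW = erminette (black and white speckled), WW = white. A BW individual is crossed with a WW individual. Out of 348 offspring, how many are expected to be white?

Punnett square for BW × WW:
Offspring genotypes: 2 BW, 2 WW
Phenotype counts: 2 erminette (black and white speckled), 2 white
white: 2 out of 4 → fraction 1/2
Expected count = 1/2 × 348 = 174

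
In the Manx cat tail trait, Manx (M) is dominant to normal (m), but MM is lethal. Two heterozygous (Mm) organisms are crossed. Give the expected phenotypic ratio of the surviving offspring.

Cross: Mm × Mm
Punnett square offspring (before lethality): 1 MM, 2 Mm, 1 mm
The MM genotype is lethal (embryos die); surviving offspring: 2 Mm, 1 mm
Ratio: 2 Manx (tailless) : 1 normal-tailed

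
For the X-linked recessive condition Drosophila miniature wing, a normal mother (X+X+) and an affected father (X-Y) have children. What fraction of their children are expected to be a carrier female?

Cross: X+X+ × X-Y
Offspring: 2 X+X-, 2 X+Y
Probability of a carrier female: 2/4 = 1/2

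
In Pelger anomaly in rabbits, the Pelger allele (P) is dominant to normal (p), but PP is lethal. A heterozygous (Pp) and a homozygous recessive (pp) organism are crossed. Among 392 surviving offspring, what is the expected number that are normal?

Cross: Pp × pp
Punnett square offspring (before lethality): 2 Pp, 2 pp
No PP offspring are produced in this cross.
normal: 2 out of 4 → fraction 1/2
Expected count = 1/2 × 392 = 196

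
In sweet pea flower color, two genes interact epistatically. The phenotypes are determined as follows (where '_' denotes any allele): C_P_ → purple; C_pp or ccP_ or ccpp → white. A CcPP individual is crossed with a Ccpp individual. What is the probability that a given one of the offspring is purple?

Cross: CcPP × Ccpp — consider each gene separately:
C gene: Cc × Cc → 1 CC, 2 Cc, 1 cc → 3 C_ : 1 cc (out of 4)
P gene: PP × pp → 4 Pp → 4 P_ (out of 4)
Genotype classes (out of 4 × 4 = 16): C_P_ = 3×4 = 12; ccP_ = 1×4 = 4
Apply the phenotype rules: C_P_ (12) → purple; ccP_ (4) → white
Phenotype counts (out of 16): 12 purple, 4 white
purple: 12 out of 16
Probability: 12/16 = 3/4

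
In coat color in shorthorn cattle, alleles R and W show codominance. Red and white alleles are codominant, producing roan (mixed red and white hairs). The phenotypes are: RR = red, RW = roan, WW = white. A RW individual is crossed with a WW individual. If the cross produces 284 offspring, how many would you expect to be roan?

Punnett square for RW × WW:
Offspring genotypes: 2 RW, 2 WW
Phenotype counts: 2 roan, 2 white
roan: 2 out of 4 → fraction 1/2
Expected count = 1/2 × 284 = 142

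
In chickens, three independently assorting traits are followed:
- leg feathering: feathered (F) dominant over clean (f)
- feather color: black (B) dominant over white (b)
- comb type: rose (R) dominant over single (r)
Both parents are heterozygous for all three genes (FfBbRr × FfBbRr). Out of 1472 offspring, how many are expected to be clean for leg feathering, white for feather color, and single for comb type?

Trihybrid cross: FfBbRr × FfBbRr
Each trait segregates independently with a 3:1 phenotypic ratio, so each gene contributes 3/4 (dominant) or 1/4 (recessive).
Target: clean (leg feathering), white (feather color), single (comb type)
Probability = product of independent per-trait probabilities
= 1/4 × 1/4 × 1/4 = 1/64
Expected count = 1/64 × 1472 = 23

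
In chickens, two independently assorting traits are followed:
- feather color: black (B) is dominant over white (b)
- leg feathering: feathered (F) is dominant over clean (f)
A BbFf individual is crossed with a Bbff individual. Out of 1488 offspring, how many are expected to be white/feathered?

Dihybrid cross BbFf × Bbff — consider each gene separately:
feather color: Bb × Bb → 1 BB, 2 Bb, 1 bb → 3 B_ : 1 bb (out of 4)
leg feathering: Ff × ff → 2 Ff, 2 ff → 2 F_ : 2 ff (out of 4)
Combine (counts out of 4 × 4 = 16): black/feathered (B_F_) = 3×2 = 6; black/clean (B_ff) = 3×2 = 6; white/feathered (bbF_) = 1×2 = 2; white/clean (bbff) = 1×2 = 2
Phenotype counts (out of 16): 6 black/feathered, 6 black/clean, 2 white/feathered, 2 white/clean
white/feathered: 2 out of 16 → fraction 1/8
Expected count = 1/8 × 1488 = 186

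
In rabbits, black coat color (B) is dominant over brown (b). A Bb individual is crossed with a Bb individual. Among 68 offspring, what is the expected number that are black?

Punnett square for Bb × Bb:
Offspring genotypes: 1 BB, 2 Bb, 1 bb
black: 3, brown: 1
black: 3 out of 4 → fraction 3/4
Expected count = 3/4 × 68 = 51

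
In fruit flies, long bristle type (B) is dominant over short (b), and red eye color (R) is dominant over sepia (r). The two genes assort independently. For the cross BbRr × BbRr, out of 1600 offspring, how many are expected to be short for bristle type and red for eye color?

Dihybrid cross BbRr × BbRr — consider each gene separately:
bristle type: Bb × Bb → 1 BB, 2 Bb, 1 bb → 3 B_ : 1 bb (out of 4)
eye color: Rr × Rr → 1 RR, 2 Rr, 1 rr → 3 R_ : 1 rr (out of 4)
Looking for: short (bb) and red (R_)
P(short) = 1/4, P(red) = 3/4
P(both) = 1/4 × 3/4 = 3/16
Expected count = 3/16 × 1600 = 300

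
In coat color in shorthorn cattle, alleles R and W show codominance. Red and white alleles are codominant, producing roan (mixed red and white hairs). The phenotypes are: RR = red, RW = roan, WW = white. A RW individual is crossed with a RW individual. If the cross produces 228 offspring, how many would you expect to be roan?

Punnett square for RW × RW:
Offspring genotypes: 1 RR, 2 RW, 1 WW
Phenotype counts: 1 red, 2 roan, 1 white
roan: 2 out of 4 → fraction 1/2
Expected count = 1/2 × 228 = 114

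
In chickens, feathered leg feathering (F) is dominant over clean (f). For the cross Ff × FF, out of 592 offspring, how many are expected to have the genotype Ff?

Punnett square for Ff × FF:
Offspring genotypes: 2 FF, 2 Ff
Total offspring: 4
Count with target: 2
Probability: 2/4 = 1/2
Expected count = 1/2 × 592 = 296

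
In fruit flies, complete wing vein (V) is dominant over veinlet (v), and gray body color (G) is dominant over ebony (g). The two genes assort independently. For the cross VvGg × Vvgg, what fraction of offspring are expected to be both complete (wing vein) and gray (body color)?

Dihybrid cross VvGg × Vvgg — consider each gene separately:
wing vein: Vv × Vv → 1 VV, 2 Vv, 1 vv → 3 V_ : 1 vv (out of 4)
body color: Gg × gg → 2 Gg, 2 gg → 2 G_ : 2 gg (out of 4)
Looking for: complete (V_) and gray (G_)
P(complete) = 3/4, P(gray) = 2/4
P(both) = 3/4 × 2/4 = 6/16 = 3/8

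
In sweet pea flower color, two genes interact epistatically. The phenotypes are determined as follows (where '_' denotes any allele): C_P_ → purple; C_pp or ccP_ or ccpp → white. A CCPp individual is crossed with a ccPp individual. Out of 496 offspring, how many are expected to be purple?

Cross: CCPp × ccPp — consider each gene separately:
C gene: CC × cc → 4 Cc → 4 C_ (out of 4)
P gene: Pp × Pp → 1 PP, 2 Pp, 1 pp → 3 P_ : 1 pp (out of 4)
Genotype classes (out of 4 × 4 = 16): C_P_ = 4×3 = 12; C_pp = 4×1 = 4
Apply the phenotype rules: C_P_ (12) → purple; C_pp (4) → white
Phenotype counts (out of 16): 12 purple, 4 white
purple: 12 out of 16 → fraction 3/4
Expected count = 3/4 × 496 = 372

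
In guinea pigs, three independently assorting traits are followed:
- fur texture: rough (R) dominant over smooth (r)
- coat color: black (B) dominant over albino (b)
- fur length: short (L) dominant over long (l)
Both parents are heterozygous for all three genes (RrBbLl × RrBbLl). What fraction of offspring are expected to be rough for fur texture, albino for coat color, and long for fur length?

Trihybrid cross: RrBbLl × RrBbLl
Each trait segregates independently with a 3:1 phenotypic ratio, so each gene contributes 3/4 (dominant) or 1/4 (recessive).
Target: rough (fur texture), albino (coat color), long (fur length)
Probability = product of independent per-trait probabilities
= 3/4 × 1/4 × 1/4 = 3/64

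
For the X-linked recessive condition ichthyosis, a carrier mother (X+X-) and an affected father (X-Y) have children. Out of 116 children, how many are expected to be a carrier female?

Cross: X+X- × X-Y
Offspring: 1 X+X-, 1 X+Y, 1 X-X-, 1 X-Y
Probability of a carrier female: 1/4
Expected count = 1/4 × 116 = 29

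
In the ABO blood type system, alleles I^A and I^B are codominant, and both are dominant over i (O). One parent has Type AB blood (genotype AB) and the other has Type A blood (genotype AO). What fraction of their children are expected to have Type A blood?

Cross: AB × AO
Possible offspring genotypes: 1 AA, 1 AO, 1 AB, 1 BO
Blood type counts: 2 Type A, 1 Type AB, 1 Type B
Probability of Type A: 2/4 = 1/2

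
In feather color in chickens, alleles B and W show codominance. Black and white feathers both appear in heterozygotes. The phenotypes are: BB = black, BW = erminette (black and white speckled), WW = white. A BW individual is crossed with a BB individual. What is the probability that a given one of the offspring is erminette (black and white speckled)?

Punnett square for BW × BB:
Offspring genotypes: 2 BB, 2 BW
Phenotype counts: 2 black, 2 erminette (black and white speckled)
erminette (black and white speckled): 2 out of 4
Probability: 2/4 = 1/2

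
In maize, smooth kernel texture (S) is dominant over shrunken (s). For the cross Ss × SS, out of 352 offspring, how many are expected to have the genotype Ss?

Punnett square for Ss × SS:
Offspring genotypes: 2 SS, 2 Ss
Total offspring: 4
Count with target: 2
Probability: 2/4 = 1/2
Expected count = 1/2 × 352 = 176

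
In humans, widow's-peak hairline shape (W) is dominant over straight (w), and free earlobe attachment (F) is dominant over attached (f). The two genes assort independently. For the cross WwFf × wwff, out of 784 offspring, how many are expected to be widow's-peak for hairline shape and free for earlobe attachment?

Dihybrid cross WwFf × wwff — consider each gene separately:
hairline shape: Ww × ww → 2 Ww, 2 ww → 2 W_ : 2 ww (out of 4)
earlobe attachment: Ff × ff → 2 Ff, 2 ff → 2 F_ : 2 ff (out of 4)
Looking for: widow's-peak (W_) and free (F_)
P(widow's-peak) = 2/4, P(free) = 2/4
P(both) = 2/4 × 2/4 = 4/16 = 1/4
Expected count = 1/4 × 784 = 196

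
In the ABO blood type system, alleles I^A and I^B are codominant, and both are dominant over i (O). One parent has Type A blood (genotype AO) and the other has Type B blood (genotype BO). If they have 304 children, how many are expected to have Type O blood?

Cross: AO × BO
Possible offspring genotypes: 1 AB, 1 AO, 1 BO, 1 OO
Blood type counts: 1 Type AB, 1 Type A, 1 Type B, 1 Type O
Probability of Type O: 1/4
Expected count = 1/4 × 304 = 76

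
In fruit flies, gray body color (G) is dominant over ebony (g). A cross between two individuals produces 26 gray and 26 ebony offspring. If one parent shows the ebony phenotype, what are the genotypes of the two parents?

Observed offspring: 26 gray, 26 ebony
The observed ratio simplifies to 1:1. One parent shows ebony, so its genotype must be gg. A 1:1 offspring split requires the other parent to be heterozygous (Gg).
Parent genotypes: gg × Gg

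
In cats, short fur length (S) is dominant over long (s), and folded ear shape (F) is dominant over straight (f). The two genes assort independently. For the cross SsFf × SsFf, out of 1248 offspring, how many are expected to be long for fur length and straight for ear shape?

Dihybrid cross SsFf × SsFf — consider each gene separately:
fur length: Ss × Ss → 1 SS, 2 Ss, 1 ss → 3 S_ : 1 ss (out of 4)
ear shape: Ff × Ff → 1 FF, 2 Ff, 1 ff → 3 F_ : 1 ff (out of 4)
Looking for: long (ss) and straight (ff)
P(long) = 1/4, P(straight) = 1/4
P(both) = 1/4 × 1/4 = 1/16
Expected count = 1/16 × 1248 = 78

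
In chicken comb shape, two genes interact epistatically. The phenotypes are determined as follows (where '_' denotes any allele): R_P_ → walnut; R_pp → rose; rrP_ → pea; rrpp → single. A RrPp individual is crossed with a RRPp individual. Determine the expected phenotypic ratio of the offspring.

Cross: RrPp × RRPp — consider each gene separately:
R gene: Rr × RR → 2 RR, 2 Rr → 4 R_ (out of 4)
P gene: Pp × Pp → 1 PP, 2 Pp, 1 pp → 3 P_ : 1 pp (out of 4)
Genotype classes (out of 4 × 4 = 16): R_P_ = 4×3 = 12; R_pp = 4×1 = 4
Apply the phenotype rules: R_P_ (12) → walnut; R_pp (4) → rose
Phenotype counts (out of 16): 12 walnut, 4 rose
Ratio: 3 walnut : 1 rose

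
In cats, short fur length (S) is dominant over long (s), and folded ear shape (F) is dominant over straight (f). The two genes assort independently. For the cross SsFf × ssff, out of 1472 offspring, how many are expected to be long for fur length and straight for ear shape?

Dihybrid cross SsFf × ssff — consider each gene separately:
fur length: Ss × ss → 2 Ss, 2 ss → 2 S_ : 2 ss (out of 4)
ear shape: Ff × ff → 2 Ff, 2 ff → 2 F_ : 2 ff (out of 4)
Looking for: long (ss) and straight (ff)
P(long) = 2/4, P(straight) = 2/4
P(both) = 2/4 × 2/4 = 4/16 = 1/4
Expected count = 1/4 × 1472 = 368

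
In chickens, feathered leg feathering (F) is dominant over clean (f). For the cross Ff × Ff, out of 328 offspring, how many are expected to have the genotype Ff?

Punnett square for Ff × Ff:
Offspring genotypes: 1 FF, 2 Ff, 1 ff
Total offspring: 4
Count with target: 2
Probability: 2/4 = 1/2
Expected count = 1/2 × 328 = 164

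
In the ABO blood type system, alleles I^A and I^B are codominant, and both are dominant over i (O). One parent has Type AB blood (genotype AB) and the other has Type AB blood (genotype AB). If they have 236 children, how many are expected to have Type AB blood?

Cross: AB × AB
Possible offspring genotypes: 1 AA, 2 AB, 1 BB
Blood type counts: 1 Type A, 2 Type AB, 1 Type B
Probability of Type AB: 2/4 = 1/2
Expected count = 1/2 × 236 = 118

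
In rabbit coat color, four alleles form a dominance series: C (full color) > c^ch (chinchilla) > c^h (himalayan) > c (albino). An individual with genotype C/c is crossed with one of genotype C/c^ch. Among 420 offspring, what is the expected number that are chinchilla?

Cross: C/c × C/c^ch
Allele dominance: C > c^ch > c^h > c
Offspring genotypes: 1 C/C, 1 C/c^ch, 1 C/c, 1 c^ch/c
Phenotype counts: 3 full color, 1 chinchilla
chinchilla: 1 out of 4 → fraction 1/4
Expected count = 1/4 × 420 = 105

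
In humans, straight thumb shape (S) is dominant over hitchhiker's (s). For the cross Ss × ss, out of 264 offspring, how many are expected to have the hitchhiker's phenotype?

Punnett square for Ss × ss:
Offspring genotypes: 2 Ss, 2 ss
Total offspring: 4
Count with target: 2
Probability: 2/4 = 1/2
Expected count = 1/2 × 264 = 132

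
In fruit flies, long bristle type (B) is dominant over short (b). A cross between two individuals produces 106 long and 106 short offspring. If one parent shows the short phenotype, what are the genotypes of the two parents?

Observed offspring: 106 long, 106 short
The observed ratio simplifies to 1:1. One parent shows short, so its genotype must be bb. A 1:1 offspring split requires the other parent to be heterozygous (Bb).
Parent genotypes: bb × Bb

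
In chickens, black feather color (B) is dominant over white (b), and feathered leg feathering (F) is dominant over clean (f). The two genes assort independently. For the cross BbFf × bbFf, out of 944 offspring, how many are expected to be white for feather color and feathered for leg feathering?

Dihybrid cross BbFf × bbFf — consider each gene separately:
feather color: Bb × bb → 2 Bb, 2 bb → 2 B_ : 2 bb (out of 4)
leg feathering: Ff × Ff → 1 FF, 2 Ff, 1 ff → 3 F_ : 1 ff (out of 4)
Looking for: white (bb) and feathered (F_)
P(white) = 2/4, P(feathered) = 3/4
P(both) = 2/4 × 3/4 = 6/16 = 3/8
Expected count = 3/8 × 944 = 354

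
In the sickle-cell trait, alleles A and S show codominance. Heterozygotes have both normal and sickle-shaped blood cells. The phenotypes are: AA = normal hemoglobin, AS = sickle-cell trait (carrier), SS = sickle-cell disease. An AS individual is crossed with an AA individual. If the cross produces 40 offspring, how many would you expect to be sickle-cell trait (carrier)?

Punnett square for AS × AA:
Offspring genotypes: 2 AA, 2 AS
Phenotype counts: 2 normal hemoglobin, 2 sickle-cell trait (carrier)
sickle-cell trait (carrier): 2 out of 4 → fraction 1/2
Expected count = 1/2 × 40 = 20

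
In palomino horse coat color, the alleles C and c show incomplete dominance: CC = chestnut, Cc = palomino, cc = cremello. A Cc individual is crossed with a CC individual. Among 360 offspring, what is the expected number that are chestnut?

Punnett square for Cc × CC:
Offspring genotypes: 2 CC, 2 Cc
Phenotype counts: 2 chestnut, 2 palomino
chestnut: 2 out of 4 → fraction 1/2
Expected count = 1/2 × 360 = 180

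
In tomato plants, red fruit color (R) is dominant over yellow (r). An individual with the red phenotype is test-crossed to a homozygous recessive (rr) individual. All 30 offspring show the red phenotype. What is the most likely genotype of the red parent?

Test cross: ? × rr
All offspring are red.
If the unknown parent were heterozygous (Rr), about half of 30 offspring would be yellow; none are. The unknown parent is most likely homozygous dominant (RR).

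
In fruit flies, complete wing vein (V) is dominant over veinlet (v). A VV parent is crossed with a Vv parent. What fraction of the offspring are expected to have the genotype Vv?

Punnett square for VV × Vv:
Offspring genotypes: 2 VV, 2 Vv
Total offspring: 4
Count with target: 2
Probability: 2/4 = 1/2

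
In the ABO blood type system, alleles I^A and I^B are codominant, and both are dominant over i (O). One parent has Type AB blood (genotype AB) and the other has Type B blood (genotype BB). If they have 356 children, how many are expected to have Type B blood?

Cross: AB × BB
Possible offspring genotypes: 2 AB, 2 BB
Blood type counts: 2 Type AB, 2 Type B
Probability of Type B: 2/4 = 1/2
Expected count = 1/2 × 356 = 178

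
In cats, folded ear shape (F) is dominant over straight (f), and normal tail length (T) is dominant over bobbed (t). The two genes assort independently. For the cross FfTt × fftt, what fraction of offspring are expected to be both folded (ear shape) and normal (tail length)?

Dihybrid cross FfTt × fftt — consider each gene separately:
ear shape: Ff × ff → 2 Ff, 2 ff → 2 F_ : 2 ff (out of 4)
tail length: Tt × tt → 2 Tt, 2 tt → 2 T_ : 2 tt (out of 4)
Looking for: folded (F_) and normal (T_)
P(folded) = 2/4, P(normal) = 2/4
P(both) = 2/4 × 2/4 = 4/16 = 1/4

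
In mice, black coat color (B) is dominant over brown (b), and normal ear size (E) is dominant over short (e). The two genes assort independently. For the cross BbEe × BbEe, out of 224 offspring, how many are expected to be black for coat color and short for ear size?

Dihybrid cross BbEe × BbEe — consider each gene separately:
coat color: Bb × Bb → 1 BB, 2 Bb, 1 bb → 3 B_ : 1 bb (out of 4)
ear size: Ee × Ee → 1 EE, 2 Ee, 1 ee → 3 E_ : 1 ee (out of 4)
Looking for: black (B_) and short (ee)
P(black) = 3/4, P(short) = 1/4
P(both) = 3/4 × 1/4 = 3/16
Expected count = 3/16 × 224 = 42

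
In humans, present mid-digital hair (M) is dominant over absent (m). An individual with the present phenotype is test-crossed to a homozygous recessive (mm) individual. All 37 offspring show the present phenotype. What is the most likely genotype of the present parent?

Test cross: ? × mm
All offspring are present.
If the unknown parent were heterozygous (Mm), about half of 37 offspring would be absent; none are. The unknown parent is most likely homozygous dominant (MM).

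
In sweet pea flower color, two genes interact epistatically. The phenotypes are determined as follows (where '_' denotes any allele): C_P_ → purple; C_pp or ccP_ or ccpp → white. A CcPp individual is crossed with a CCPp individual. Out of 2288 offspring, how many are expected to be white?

Cross: CcPp × CCPp — consider each gene separately:
C gene: Cc × CC → 2 CC, 2 Cc → 4 C_ (out of 4)
P gene: Pp × Pp → 1 PP, 2 Pp, 1 pp → 3 P_ : 1 pp (out of 4)
Genotype classes (out of 4 × 4 = 16): C_P_ = 4×3 = 12; C_pp = 4×1 = 4
Apply the phenotype rules: C_P_ (12) → purple; C_pp (4) → white
Phenotype counts (out of 16): 12 purple, 4 white
white: 4 out of 16 → fraction 1/4
Expected count = 1/4 × 2288 = 572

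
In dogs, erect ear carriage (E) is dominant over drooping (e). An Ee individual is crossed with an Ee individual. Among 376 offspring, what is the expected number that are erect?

Punnett square for Ee × Ee:
Offspring genotypes: 1 EE, 2 Ee, 1 ee
erect: 3, drooping: 1
erect: 3 out of 4 → fraction 3/4
Expected count = 3/4 × 376 = 282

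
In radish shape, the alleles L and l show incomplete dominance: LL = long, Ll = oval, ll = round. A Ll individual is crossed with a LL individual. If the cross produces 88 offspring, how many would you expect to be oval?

Punnett square for Ll × LL:
Offspring genotypes: 2 LL, 2 Ll
Phenotype counts: 2 long, 2 oval
oval: 2 out of 4 → fraction 1/2
Expected count = 1/2 × 88 = 44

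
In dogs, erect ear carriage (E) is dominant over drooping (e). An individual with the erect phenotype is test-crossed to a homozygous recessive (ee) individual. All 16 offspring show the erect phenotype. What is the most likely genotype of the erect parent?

Test cross: ? × ee
All offspring are erect.
If the unknown parent were heterozygous (Ee), about half of 16 offspring would be drooping; none are. The unknown parent is most likely homozygous dominant (EE).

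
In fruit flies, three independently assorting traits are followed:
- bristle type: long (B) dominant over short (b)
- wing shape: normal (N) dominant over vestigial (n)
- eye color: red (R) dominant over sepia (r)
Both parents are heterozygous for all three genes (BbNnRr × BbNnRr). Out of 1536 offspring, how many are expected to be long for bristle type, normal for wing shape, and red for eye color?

Trihybrid cross: BbNnRr × BbNnRr
Each trait segregates independently with a 3:1 phenotypic ratio, so each gene contributes 3/4 (dominant) or 1/4 (recessive).
Target: long (bristle type), normal (wing shape), red (eye color)
Probability = product of independent per-trait probabilities
= 3/4 × 3/4 × 3/4 = 27/64
Expected count = 27/64 × 1536 = 648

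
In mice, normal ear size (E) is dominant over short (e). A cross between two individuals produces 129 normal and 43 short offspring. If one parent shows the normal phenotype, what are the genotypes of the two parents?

Observed offspring: 129 normal, 43 short
The observed ratio simplifies to 3:1. Short (ee) offspring appear, so each parent must contribute one e allele. The parent stated to show normal carries E, so it is Ee. The other parent is then either Ee or ee: Ee × ee would give a 1:1 split, whereas Ee × Ee gives 3:1 — matching the data. So both parents are heterozygous (Ee × Ee).
Parent genotypes: Ee × Ee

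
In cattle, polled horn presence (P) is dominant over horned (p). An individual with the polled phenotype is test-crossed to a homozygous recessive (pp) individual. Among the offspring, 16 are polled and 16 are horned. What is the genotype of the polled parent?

Test cross: ? × pp
Offspring: 16 polled, 16 horned — approximately 1:1.
A 1:1 ratio in a test cross indicates the unknown parent is heterozygous (Pp).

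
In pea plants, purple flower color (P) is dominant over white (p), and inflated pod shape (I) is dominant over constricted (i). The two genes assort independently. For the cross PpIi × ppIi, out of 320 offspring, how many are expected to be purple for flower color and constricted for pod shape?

Dihybrid cross PpIi × ppIi — consider each gene separately:
flower color: Pp × pp → 2 Pp, 2 pp → 2 P_ : 2 pp (out of 4)
pod shape: Ii × Ii → 1 II, 2 Ii, 1 ii → 3 I_ : 1 ii (out of 4)
Looking for: purple (P_) and constricted (ii)
P(purple) = 2/4, P(constricted) = 1/4
P(both) = 2/4 × 1/4 = 2/16 = 1/8
Expected count = 1/8 × 320 = 40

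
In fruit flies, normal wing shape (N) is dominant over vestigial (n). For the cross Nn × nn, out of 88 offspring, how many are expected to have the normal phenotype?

Punnett square for Nn × nn:
Offspring genotypes: 2 Nn, 2 nn
Total offspring: 4
Count with target: 2
Probability: 2/4 = 1/2
Expected count = 1/2 × 88 = 44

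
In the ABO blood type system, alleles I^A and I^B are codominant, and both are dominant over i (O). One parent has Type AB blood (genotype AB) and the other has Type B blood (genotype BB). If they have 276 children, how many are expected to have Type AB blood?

Cross: AB × BB
Possible offspring genotypes: 2 AB, 2 BB
Blood type counts: 2 Type AB, 2 Type B
Probability of Type AB: 2/4 = 1/2
Expected count = 1/2 × 276 = 138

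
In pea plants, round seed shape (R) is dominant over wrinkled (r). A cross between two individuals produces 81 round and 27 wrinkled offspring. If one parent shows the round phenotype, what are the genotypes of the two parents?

Observed offspring: 81 round, 27 wrinkled
The observed ratio simplifies to 3:1. Wrinkled (rr) offspring appear, so each parent must contribute one r allele. The parent stated to show round carries R, so it is Rr. The other parent is then either Rr or rr: Rr × rr would give a 1:1 split, whereas Rr × Rr gives 3:1 — matching the data. So both parents are heterozygous (Rr × Rr).
Parent genotypes: Rr × Rr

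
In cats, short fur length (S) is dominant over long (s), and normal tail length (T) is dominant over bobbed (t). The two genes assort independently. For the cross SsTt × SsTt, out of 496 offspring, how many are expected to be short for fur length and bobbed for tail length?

Dihybrid cross SsTt × SsTt — consider each gene separately:
fur length: Ss × Ss → 1 SS, 2 Ss, 1 ss → 3 S_ : 1 ss (out of 4)
tail length: Tt × Tt → 1 TT, 2 Tt, 1 tt → 3 T_ : 1 tt (out of 4)
Looking for: short (S_) and bobbed (tt)
P(short) = 3/4, P(bobbed) = 1/4
P(both) = 3/4 × 1/4 = 3/16
Expected count = 3/16 × 496 = 93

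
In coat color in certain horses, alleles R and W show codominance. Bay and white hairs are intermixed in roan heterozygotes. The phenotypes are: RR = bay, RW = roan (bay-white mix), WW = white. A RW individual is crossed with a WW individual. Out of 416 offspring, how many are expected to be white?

Punnett square for RW × WW:
Offspring genotypes: 2 RW, 2 WW
Phenotype counts: 2 roan (bay-white mix), 2 white
white: 2 out of 4 → fraction 1/2
Expected count = 1/2 × 416 = 208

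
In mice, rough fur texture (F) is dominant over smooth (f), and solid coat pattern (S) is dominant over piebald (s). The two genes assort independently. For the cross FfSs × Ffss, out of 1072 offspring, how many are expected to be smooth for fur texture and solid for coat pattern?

Dihybrid cross FfSs × Ffss — consider each gene separately:
fur texture: Ff × Ff → 1 FF, 2 Ff, 1 ff → 3 F_ : 1 ff (out of 4)
coat pattern: Ss × ss → 2 Ss, 2 ss → 2 S_ : 2 ss (out of 4)
Looking for: smooth (ff) and solid (S_)
P(smooth) = 1/4, P(solid) = 2/4
P(both) = 1/4 × 2/4 = 2/16 = 1/8
Expected count = 1/8 × 1072 = 134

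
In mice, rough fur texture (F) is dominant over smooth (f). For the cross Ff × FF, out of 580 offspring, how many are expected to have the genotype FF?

Punnett square for Ff × FF:
Offspring genotypes: 2 FF, 2 Ff
Total offspring: 4
Count with target: 2
Probability: 2/4 = 1/2
Expected count = 1/2 × 580 = 290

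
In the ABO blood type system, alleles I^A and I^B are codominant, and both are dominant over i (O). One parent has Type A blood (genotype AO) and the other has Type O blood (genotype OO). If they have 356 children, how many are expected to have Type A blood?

Cross: AO × OO
Possible offspring genotypes: 2 AO, 2 OO
Blood type counts: 2 Type A, 2 Type O
Probability of Type A: 2/4 = 1/2
Expected count = 1/2 × 356 = 178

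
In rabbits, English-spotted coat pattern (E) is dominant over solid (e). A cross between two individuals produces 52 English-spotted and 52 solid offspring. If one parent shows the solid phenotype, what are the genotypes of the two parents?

Observed offspring: 52 English-spotted, 52 solid
The observed ratio simplifies to 1:1. One parent shows solid, so its genotype must be ee. A 1:1 offspring split requires the other parent to be heterozygous (Ee).
Parent genotypes: ee × Ee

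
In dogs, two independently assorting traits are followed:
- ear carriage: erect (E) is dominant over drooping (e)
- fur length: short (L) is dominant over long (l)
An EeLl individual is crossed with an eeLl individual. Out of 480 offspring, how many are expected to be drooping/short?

Dihybrid cross EeLl × eeLl — consider each gene separately:
ear carriage: Ee × ee → 2 Ee, 2 ee → 2 E_ : 2 ee (out of 4)
fur length: Ll × Ll → 1 LL, 2 Ll, 1 ll → 3 L_ : 1 ll (out of 4)
Combine (counts out of 4 × 4 = 16): erect/short (E_L_) = 2×3 = 6; erect/long (E_ll) = 2×1 = 2; drooping/short (eeL_) = 2×3 = 6; drooping/long (eell) = 2×1 = 2
Phenotype counts (out of 16): 6 erect/short, 2 erect/long, 6 drooping/short, 2 drooping/long
drooping/short: 6 out of 16 → fraction 3/8
Expected count = 3/8 × 480 = 180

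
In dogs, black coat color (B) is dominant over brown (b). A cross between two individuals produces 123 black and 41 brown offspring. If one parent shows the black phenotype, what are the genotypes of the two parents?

Observed offspring: 123 black, 41 brown
The observed ratio simplifies to 3:1. Brown (bb) offspring appear, so each parent must contribute one b allele. The parent stated to show black carries B, so it is Bb. The other parent is then either Bb or bb: Bb × bb would give a 1:1 split, whereas Bb × Bb gives 3:1 — matching the data. So both parents are heterozygous (Bb × Bb).
Parent genotypes: Bb × Bb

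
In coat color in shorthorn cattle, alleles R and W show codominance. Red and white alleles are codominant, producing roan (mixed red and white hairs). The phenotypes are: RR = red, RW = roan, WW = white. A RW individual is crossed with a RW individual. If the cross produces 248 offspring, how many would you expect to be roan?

Punnett square for RW × RW:
Offspring genotypes: 1 RR, 2 RW, 1 WW
Phenotype counts: 1 red, 2 roan, 1 white
roan: 2 out of 4 → fraction 1/2
Expected count = 1/2 × 248 = 124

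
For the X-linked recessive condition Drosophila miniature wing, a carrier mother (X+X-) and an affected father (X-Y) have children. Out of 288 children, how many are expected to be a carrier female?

Cross: X+X- × X-Y
Offspring: 1 X+X-, 1 X+Y, 1 X-X-, 1 X-Y
Probability of a carrier female: 1/4
Expected count = 1/4 × 288 = 72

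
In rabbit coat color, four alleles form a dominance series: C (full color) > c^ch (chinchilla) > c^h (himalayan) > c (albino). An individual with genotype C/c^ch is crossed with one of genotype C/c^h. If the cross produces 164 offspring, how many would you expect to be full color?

Cross: C/c^ch × C/c^h
Allele dominance: C > c^ch > c^h > c
Offspring genotypes: 1 C/C, 1 C/c^h, 1 C/c^ch, 1 c^ch/c^h
Phenotype counts: 3 full color, 1 chinchilla
full color: 3 out of 4 → fraction 3/4
Expected count = 3/4 × 164 = 123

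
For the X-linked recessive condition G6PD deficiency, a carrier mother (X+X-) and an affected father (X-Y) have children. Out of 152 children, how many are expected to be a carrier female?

Cross: X+X- × X-Y
Offspring: 1 X+X-, 1 X+Y, 1 X-X-, 1 X-Y
Probability of a carrier female: 1/4
Expected count = 1/4 × 152 = 38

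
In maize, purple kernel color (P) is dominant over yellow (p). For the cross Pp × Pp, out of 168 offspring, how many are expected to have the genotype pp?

Punnett square for Pp × Pp:
Offspring genotypes: 1 PP, 2 Pp, 1 pp
Total offspring: 4
Count with target: 1
Probability: 1/4
Expected count = 1/4 × 168 = 42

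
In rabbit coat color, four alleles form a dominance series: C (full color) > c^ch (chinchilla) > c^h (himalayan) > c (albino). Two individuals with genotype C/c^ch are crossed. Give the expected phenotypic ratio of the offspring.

Cross: C/c^ch × C/c^ch
Allele dominance: C > c^ch > c^h > c
Offspring genotypes: 1 C/C, 2 C/c^ch, 1 c^ch/c^ch
Phenotype counts: 3 full color, 1 chinchilla
Ratio: 3 full color : 1 chinchilla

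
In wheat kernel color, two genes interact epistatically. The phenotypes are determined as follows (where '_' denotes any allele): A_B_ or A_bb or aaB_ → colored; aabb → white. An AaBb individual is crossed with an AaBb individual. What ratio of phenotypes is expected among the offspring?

Cross: AaBb × AaBb — consider each gene separately:
A gene: Aa × Aa → 1 AA, 2 Aa, 1 aa → 3 A_ : 1 aa (out of 4)
B gene: Bb × Bb → 1 BB, 2 Bb, 1 bb → 3 B_ : 1 bb (out of 4)
Genotype classes (out of 4 × 4 = 16): A_B_ = 3×3 = 9; A_bb = 3×1 = 3; aaB_ = 1×3 = 3; aabb = 1×1 = 1
Apply the phenotype rules: A_B_ (9) + A_bb (3) + aaB_ (3) → colored; aabb (1) → white
Phenotype counts (out of 16): 15 colored, 1 white
Ratio: 15 colored : 1 white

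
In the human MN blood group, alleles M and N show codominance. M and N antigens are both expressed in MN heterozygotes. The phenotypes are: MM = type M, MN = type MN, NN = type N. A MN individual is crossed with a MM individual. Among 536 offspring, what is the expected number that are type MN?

Punnett square for MN × MM:
Offspring genotypes: 2 MM, 2 MN
Phenotype counts: 2 type M, 2 type MN
type MN: 2 out of 4 → fraction 1/2
Expected count = 1/2 × 536 = 268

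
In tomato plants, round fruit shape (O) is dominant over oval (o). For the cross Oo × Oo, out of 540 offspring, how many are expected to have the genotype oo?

Punnett square for Oo × Oo:
Offspring genotypes: 1 OO, 2 Oo, 1 oo
Total offspring: 4
Count with target: 1
Probability: 1/4
Expected count = 1/4 × 540 = 135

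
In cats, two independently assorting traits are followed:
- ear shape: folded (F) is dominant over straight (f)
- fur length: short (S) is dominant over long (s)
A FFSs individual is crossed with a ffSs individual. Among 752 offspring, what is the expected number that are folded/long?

Dihybrid cross FFSs × ffSs — consider each gene separately:
ear shape: FF × ff → 4 Ff → 4 F_ (out of 4)
fur length: Ss × Ss → 1 SS, 2 Ss, 1 ss → 3 S_ : 1 ss (out of 4)
Combine (counts out of 4 × 4 = 16): folded/short (F_S_) = 4×3 = 12; folded/long (F_ss) = 4×1 = 4
Phenotype counts (out of 16): 12 folded/short, 4 folded/long
folded/long: 4 out of 16 → fraction 1/4
Expected count = 1/4 × 752 = 188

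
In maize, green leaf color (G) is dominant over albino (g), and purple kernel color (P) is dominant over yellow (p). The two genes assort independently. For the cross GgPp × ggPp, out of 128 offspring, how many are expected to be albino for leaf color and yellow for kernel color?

Dihybrid cross GgPp × ggPp — consider each gene separately:
leaf color: Gg × gg → 2 Gg, 2 gg → 2 G_ : 2 gg (out of 4)
kernel color: Pp × Pp → 1 PP, 2 Pp, 1 pp → 3 P_ : 1 pp (out of 4)
Looking for: albino (gg) and yellow (pp)
P(albino) = 2/4, P(yellow) = 1/4
P(both) = 2/4 × 1/4 = 2/16 = 1/8
Expected count = 1/8 × 128 = 16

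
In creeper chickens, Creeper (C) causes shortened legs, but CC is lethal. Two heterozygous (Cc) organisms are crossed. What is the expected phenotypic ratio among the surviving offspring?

Cross: Cc × Cc
Punnett square offspring (before lethality): 1 CC, 2 Cc, 1 cc
The CC genotype is lethal (embryos die); surviving offspring: 2 Cc, 1 cc
Ratio: 2 creeper : 1 normal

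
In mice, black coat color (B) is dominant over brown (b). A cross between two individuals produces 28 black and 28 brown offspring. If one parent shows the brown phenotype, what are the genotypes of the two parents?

Observed offspring: 28 black, 28 brown
The observed ratio simplifies to 1:1. One parent shows brown, so its genotype must be bb. A 1:1 offspring split requires the other parent to be heterozygous (Bb).
Parent genotypes: bb × Bb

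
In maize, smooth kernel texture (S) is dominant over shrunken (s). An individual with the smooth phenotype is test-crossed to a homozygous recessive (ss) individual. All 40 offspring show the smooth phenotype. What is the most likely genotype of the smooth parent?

Test cross: ? × ss
All offspring are smooth.
If the unknown parent were heterozygous (Ss), about half of 40 offspring would be shrunken; none are. The unknown parent is most likely homozygous dominant (SS).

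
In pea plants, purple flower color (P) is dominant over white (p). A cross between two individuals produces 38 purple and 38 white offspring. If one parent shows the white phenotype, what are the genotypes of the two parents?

Observed offspring: 38 purple, 38 white
The observed ratio simplifies to 1:1. One parent shows white, so its genotype must be pp. A 1:1 offspring split requires the other parent to be heterozygous (Pp).
Parent genotypes: pp × Pp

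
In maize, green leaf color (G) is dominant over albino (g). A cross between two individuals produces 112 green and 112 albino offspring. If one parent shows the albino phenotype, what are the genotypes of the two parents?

Observed offspring: 112 green, 112 albino
The observed ratio simplifies to 1:1. One parent shows albino, so its genotype must be gg. A 1:1 offspring split requires the other parent to be heterozygous (Gg).
Parent genotypes: gg × Gg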